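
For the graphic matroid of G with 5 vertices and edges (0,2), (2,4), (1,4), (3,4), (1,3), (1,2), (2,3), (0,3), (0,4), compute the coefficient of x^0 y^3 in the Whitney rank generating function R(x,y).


R(x,y) = sum over A in 2^E of x^(r(E)-r(A)) * y^(|A|-r(A)).
G has 5 vertices, 9 edges. r(E) = 4.
Enumerate all 2^9 = 512 subsets.
Count subsets with r(E)-r(A)=0 and |A|-r(A)=3: 36.

36


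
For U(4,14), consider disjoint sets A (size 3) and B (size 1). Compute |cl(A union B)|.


|A union B| = 3 + 1 = 4 (disjoint).
In U(4,14), cl(S) = S if |S| < 4, else cl(S) = E.
Since 4 >= 4, cl(A union B) = E.
|cl(A union B)| = 14.

14


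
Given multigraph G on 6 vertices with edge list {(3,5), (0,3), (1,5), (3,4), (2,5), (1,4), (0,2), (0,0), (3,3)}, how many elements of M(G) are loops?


In a graphic matroid, a loop is a self-loop edge (u,u) with rank 0.
Examining all 9 edges for self-loops...
Self-loops found: (0,0), (3,3)
Number of loops = 2.

2


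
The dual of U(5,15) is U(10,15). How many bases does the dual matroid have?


The dual of U(r,n) is U(n-r, n) = U(10,15).
Bases of U(10,15) are all (10)-element subsets.
|B(M*)| = C(15,10) = 15! / (10! * 5!) = 3003.

3003


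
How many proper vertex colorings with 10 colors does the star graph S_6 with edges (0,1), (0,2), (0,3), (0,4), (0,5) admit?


P(tree, k) = k * (k-1)^(5) for any tree on 6 vertices.
P(10) = 10 * 9^5 = 10 * 59049 = 590490.

590490


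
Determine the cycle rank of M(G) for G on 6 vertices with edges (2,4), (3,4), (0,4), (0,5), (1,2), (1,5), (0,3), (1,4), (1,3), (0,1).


Cycle rank (nullity) = |E| - r(M) = |E| - (|V| - c).
|E| = 10, |V| = 6, c = 1.
Nullity = 10 - (6 - 1) = 10 - 5 = 5.

5


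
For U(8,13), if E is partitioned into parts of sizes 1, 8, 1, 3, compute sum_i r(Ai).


r(Ai) = min(|Ai|, 8) for each part.
Sum = min(1,8) + min(8,8) + min(1,8) + min(3,8)
    = 1 + 8 + 1 + 3
    = 13.

13


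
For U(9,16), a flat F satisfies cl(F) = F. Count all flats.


Flats of U(9,16): every subset of size < 9 is a flat, plus E itself.
Count = (16 choose 0) + (16 choose 1) + (16 choose 2) + (16 choose 3) + (16 choose 4) + (16 choose 5) + (16 choose 6) + (16 choose 7) + (16 choose 8) + 1
     = 1 + 16 + 120 + 560 + 1820 + 4368 + 8008 + 11440 + 12870 + 1
     = 39204.

39204


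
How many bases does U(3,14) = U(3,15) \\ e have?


Deleting e from U(3,15) gives U(3,14) since n > r.
Bases of U(3,14) = (14 choose 3) = 364.

364


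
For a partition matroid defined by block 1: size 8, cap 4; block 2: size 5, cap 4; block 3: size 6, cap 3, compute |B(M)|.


A basis picks exactly ci elements from block i.
Number of bases = product of C(|Si|, ci).
= C(8,4) * C(5,4) * C(6,3)
= 70 * 5 * 20
= 7000.

7000


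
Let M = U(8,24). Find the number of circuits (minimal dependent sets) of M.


In U(8,24), circuits are the (9)-element subsets.
Any set of 9 elements is dependent, and removing any one element gives
an independent set of size 8, so it is a minimal dependent set.
Number of circuits = C(24,9) = 24! / (9! * 15!) = 1307504.

1307504


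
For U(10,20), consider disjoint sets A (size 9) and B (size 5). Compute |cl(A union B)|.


|A union B| = 9 + 5 = 14 (disjoint).
In U(10,20), cl(S) = S if |S| < 10, else cl(S) = E.
Since 14 >= 10, cl(A union B) = E.
|cl(A union B)| = 20.

20


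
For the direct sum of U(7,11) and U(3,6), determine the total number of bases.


Bases of a direct sum M1 + M2: |B| = |B(M1)| * |B(M2)|.
|B(U(7,11))| = C(11,7) = 330.
|B(U(3,6))| = C(6,3) = 20.
Total bases = 330 * 20 = 6600.

6600


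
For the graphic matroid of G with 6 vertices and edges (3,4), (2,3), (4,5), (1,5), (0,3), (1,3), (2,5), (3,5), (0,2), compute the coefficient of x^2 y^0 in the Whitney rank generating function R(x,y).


R(x,y) = sum over A in 2^E of x^(r(E)-r(A)) * y^(|A|-r(A)).
G has 6 vertices, 9 edges. r(E) = 5.
Enumerate all 2^9 = 512 subsets.
Count subsets with r(E)-r(A)=2 and |A|-r(A)=0: 80.

80


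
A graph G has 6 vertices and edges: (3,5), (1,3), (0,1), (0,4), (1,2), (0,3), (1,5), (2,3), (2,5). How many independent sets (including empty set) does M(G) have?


An independent set in a graphic matroid is an acyclic edge subset.
G has 6 vertices and 9 edges.
Enumerate all 2^9 = 512 subsets, checking for acyclicity.
Total independent sets = 256.

256


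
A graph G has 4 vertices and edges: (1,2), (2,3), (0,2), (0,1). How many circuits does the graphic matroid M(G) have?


A circuit in a graphic matroid = edge set of a simple cycle.
G has 4 vertices and 4 edges.
Enumerating all minimal edge subsets forming cycles...
Total circuits found: 1.

1


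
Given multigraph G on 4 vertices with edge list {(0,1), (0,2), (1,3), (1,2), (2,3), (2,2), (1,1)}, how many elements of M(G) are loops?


In a graphic matroid, a loop is a self-loop edge (u,u) with rank 0.
Examining all 7 edges for self-loops...
Self-loops found: (2,2), (1,1)
Number of loops = 2.

2


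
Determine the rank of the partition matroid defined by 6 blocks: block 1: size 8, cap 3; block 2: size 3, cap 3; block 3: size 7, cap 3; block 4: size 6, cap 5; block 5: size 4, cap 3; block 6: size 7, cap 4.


Rank of a partition matroid = sum of min(|Si|, ci) for each block.
= min(8,3) + min(3,3) + min(7,3) + min(6,5) + min(4,3) + min(7,4)
= 3 + 3 + 3 + 5 + 3 + 4
= 21.

21


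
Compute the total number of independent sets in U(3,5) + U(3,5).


For a direct sum, |I(M1+M2)| = |I(M1)| * |I(M2)|.
|I(U(3,5))| = sum C(5,k) for k=0..3 = 26.
|I(U(3,5))| = sum C(5,k) for k=0..3 = 26.
Total = 26 * 26 = 676.

676


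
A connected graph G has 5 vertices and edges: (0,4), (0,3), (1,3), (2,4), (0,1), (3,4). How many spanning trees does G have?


By Kirchhoff's matrix tree theorem, the number of spanning trees equals
the determinant of any cofactor of the Laplacian matrix L.
G has 5 vertices and 6 edges.
Computing the (4 x 4) cofactor determinant gives 8.

8


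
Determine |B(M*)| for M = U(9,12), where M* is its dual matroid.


The dual of U(r,n) is U(n-r, n) = U(3,12).
Bases of U(3,12) are all (3)-element subsets.
|B(M*)| = C(12,3) = 12! / (3! * 9!) = 220.

220


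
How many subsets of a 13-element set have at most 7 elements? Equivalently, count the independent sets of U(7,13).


Independent sets of U(7,13) are all subsets of size <= 7.
Count = (13 choose 0) + (13 choose 1) + (13 choose 2) + (13 choose 3) + (13 choose 4) + (13 choose 5) + (13 choose 6) + (13 choose 7)
     = 1 + 13 + 78 + 286 + 715 + 1287 + 1716 + 1716
     = 5812.

5812


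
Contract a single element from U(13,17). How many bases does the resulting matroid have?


Contracting e from U(13,17) gives U(12,16).
Bases of U(12,16) = C(16,12) = 1820.

1820


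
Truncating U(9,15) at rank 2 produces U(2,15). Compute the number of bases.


Truncating U(9,15) to rank 2 gives U(2,15).
Bases of U(2,15) are all 2-element subsets of 15 elements.
Number of bases = C(15,2) = (15 * 14) / (1 * 2) = 105.

105


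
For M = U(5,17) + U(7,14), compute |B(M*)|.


(M1+M2)* = M1* + M2*.
M1* = U(12,17), bases: C(17,12) = 6188.
M2* = U(7,14), bases: C(14,7) = 3432.
|B(M*)| = 6188 * 3432 = 21237216.

21237216


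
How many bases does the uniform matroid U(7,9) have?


Bases of U(7,9) are all 7-element subsets of the 9-element ground set.
Number of bases = C(9,7).
(9 choose 7) = 36.

36


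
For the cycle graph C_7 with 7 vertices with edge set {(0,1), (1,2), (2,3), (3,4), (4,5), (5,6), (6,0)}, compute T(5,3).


T(C_7; x,y) = x + x^2 + ... + x^(6) + y.
T(5,3) = 5^1 + 5^2 + 5^3 + 5^4 + 5^5 + 5^6 + 3
= 5 + 25 + 125 + 625 + 3125 + 15625 + 3
= 19533.

19533


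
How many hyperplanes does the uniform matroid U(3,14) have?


Hyperplanes of U(3,14) are flats of rank 2.
In a uniform matroid, these are exactly the (2)-element subsets.
Count = C(14,2) = (14 * 13) / (1 * 2) = 91.

91


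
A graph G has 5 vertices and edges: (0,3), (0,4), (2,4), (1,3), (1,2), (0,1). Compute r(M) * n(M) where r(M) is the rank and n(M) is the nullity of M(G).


r(M) = |V| - c = 5 - 1 = 4.
nullity = |E| - r(M) = 6 - 4 = 2.
Product = 4 * 2 = 8.

8


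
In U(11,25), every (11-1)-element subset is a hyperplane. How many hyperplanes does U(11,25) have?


Hyperplanes of U(11,25) are flats of rank 10.
In a uniform matroid, these are exactly the (10)-element subsets.
Count = C(25,10) = 25! / (10! * 15!) = 3268760.

3268760


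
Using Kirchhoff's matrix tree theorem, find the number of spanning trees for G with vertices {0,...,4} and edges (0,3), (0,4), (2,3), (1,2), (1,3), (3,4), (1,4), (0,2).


By Kirchhoff's matrix tree theorem, the number of spanning trees equals
the determinant of any cofactor of the Laplacian matrix L.
G has 5 vertices and 8 edges.
Computing the (4 x 4) cofactor determinant gives 45.

45


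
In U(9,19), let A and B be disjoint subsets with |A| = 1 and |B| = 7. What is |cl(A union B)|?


|A union B| = 1 + 7 = 8 (disjoint).
In U(9,19), cl(S) = S if |S| < 9, else cl(S) = E.
Since 8 < 9, cl(A union B) = A union B.
|cl(A union B)| = 8.

8


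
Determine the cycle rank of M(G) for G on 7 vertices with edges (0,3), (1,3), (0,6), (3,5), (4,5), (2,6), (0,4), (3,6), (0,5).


Cycle rank (nullity) = |E| - r(M) = |E| - (|V| - c).
|E| = 9, |V| = 7, c = 1.
Nullity = 9 - (7 - 1) = 9 - 6 = 3.

3


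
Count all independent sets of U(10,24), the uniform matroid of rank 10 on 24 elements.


Independent sets of U(10,24) are all subsets of size <= 10.
Count = (24 choose 0) + (24 choose 1) + (24 choose 2) + (24 choose 3) + (24 choose 4) + (24 choose 5) + (24 choose 6) + (24 choose 7) + (24 choose 8) + (24 choose 9) + (24 choose 10)
     = 1 + 24 + 276 + 2024 + 10626 + 42504 + 134596 + 346104 + 735471 + 1307504 + 1961256
     = 4540386.

4540386


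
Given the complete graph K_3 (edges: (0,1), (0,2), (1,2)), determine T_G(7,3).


T(K_3; x,y) = x^2 + x + y.
T(7,3) = 49 + 7 + 3 = 59.

59


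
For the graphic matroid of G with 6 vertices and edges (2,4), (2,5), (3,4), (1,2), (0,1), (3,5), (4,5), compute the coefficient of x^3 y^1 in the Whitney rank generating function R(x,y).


R(x,y) = sum over A in 2^E of x^(r(E)-r(A)) * y^(|A|-r(A)).
G has 6 vertices, 7 edges. r(E) = 5.
Enumerate all 2^7 = 128 subsets.
Count subsets with r(E)-r(A)=3 and |A|-r(A)=1: 2.

2


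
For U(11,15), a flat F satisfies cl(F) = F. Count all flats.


Flats of U(11,15): every subset of size < 11 is a flat, plus E itself.
Count = C(15,0) + C(15,1) + C(15,2) + C(15,3) + C(15,4) + C(15,5) + C(15,6) + C(15,7) + C(15,8) + C(15,9) + C(15,10) + 1
     = 1 + 15 + 105 + 455 + 1365 + 3003 + 5005 + 6435 + 6435 + 5005 + 3003 + 1
     = 30828.

30828


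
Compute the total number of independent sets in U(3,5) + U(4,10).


For a direct sum, |I(M1+M2)| = |I(M1)| * |I(M2)|.
|I(U(3,5))| = sum C(5,k) for k=0..3 = 26.
|I(U(4,10))| = sum C(10,k) for k=0..4 = 386.
Total = 26 * 386 = 10036.

10036


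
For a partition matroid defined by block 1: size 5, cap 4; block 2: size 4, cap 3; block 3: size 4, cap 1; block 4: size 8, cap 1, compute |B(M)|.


A basis picks exactly ci elements from block i.
Number of bases = product of C(|Si|, ci).
= C(5,4) * C(4,3) * C(4,1) * C(8,1)
= 5 * 4 * 4 * 8
= 640.

640


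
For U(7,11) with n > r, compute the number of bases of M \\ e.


Deleting e from U(7,11) gives U(7,10) since n > r.
Bases of U(7,10) = C(10,7) = 10! / (7! * 3!) = 120.

120


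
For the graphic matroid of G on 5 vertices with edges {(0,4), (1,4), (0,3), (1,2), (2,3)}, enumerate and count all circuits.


A circuit in a graphic matroid = edge set of a simple cycle.
G has 5 vertices and 5 edges.
Enumerating all minimal edge subsets forming cycles...
Total circuits found: 1.

1


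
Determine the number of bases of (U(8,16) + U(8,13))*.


(M1+M2)* = M1* + M2*.
M1* = U(8,16), bases: C(16,8) = 12870.
M2* = U(5,13), bases: C(13,5) = 1287.
|B(M*)| = 12870 * 1287 = 16563690.

16563690


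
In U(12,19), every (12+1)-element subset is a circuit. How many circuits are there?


In U(12,19), circuits are the (13)-element subsets.
Any set of 13 elements is dependent, and removing any one element gives
an independent set of size 12, so it is a minimal dependent set.
Number of circuits = C(19,13) = 27132.

27132


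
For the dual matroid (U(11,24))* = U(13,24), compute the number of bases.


The dual of U(r,n) is U(n-r, n) = U(13,24).
Bases of U(13,24) are all (13)-element subsets.
|B(M*)| = (24 choose 13) = 2496144.

2496144


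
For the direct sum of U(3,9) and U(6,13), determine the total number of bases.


Bases of a direct sum M1 + M2: |B| = |B(M1)| * |B(M2)|.
|B(U(3,9))| = C(9,3) = 84.
|B(U(6,13))| = C(13,6) = 1716.
Total bases = 84 * 1716 = 144144.

144144


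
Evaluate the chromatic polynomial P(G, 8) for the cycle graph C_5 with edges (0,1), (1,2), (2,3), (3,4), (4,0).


P(C_5, k) = (k-1)^5 + (-1)^5*(k-1).
P(8) = (7)^5 - 7
= 16807 - 7 = 16800.

16800


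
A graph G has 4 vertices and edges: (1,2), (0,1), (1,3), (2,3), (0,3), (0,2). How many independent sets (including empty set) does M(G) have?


An independent set in a graphic matroid is an acyclic edge subset.
G has 4 vertices and 6 edges.
Enumerate all 2^6 = 64 subsets, checking for acyclicity.
Total independent sets = 38.

38


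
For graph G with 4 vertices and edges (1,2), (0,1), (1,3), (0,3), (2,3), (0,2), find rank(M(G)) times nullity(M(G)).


r(M) = |V| - c = 4 - 1 = 3.
nullity = |E| - r(M) = 6 - 3 = 3.
Product = 3 * 3 = 9.

9


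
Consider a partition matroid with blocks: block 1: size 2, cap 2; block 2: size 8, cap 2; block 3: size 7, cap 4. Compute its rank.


Rank of a partition matroid = sum of min(|Si|, ci) for each block.
= min(2,2) + min(8,2) + min(7,4)
= 2 + 2 + 4
= 8.

8


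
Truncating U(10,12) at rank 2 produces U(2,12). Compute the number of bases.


Truncating U(10,12) to rank 2 gives U(2,12).
Bases of U(2,12) are all 2-element subsets of 12 elements.
Number of bases = (12 choose 2) = 66.

66


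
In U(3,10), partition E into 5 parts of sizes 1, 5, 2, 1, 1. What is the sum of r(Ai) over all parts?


r(Ai) = min(|Ai|, 3) for each part.
Sum = min(1,3) + min(5,3) + min(2,3) + min(1,3) + min(1,3)
    = 1 + 3 + 2 + 1 + 1
    = 8.

8


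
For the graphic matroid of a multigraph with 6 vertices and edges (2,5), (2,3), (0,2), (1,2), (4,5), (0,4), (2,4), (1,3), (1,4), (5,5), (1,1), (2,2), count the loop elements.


In a graphic matroid, a loop is a self-loop edge (u,u) with rank 0.
Examining all 12 edges for self-loops...
Self-loops found: (5,5), (1,1), (2,2)
Number of loops = 3.

3


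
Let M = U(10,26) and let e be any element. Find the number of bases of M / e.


Contracting e from U(10,26) gives U(9,25).
Bases of U(9,25) = C(25,9) = 25! / (9! * 16!) = 2042975.

2042975


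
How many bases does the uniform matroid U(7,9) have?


Bases of U(7,9) are all 7-element subsets of the 9-element ground set.
Number of bases = C(9,7).
(9 choose 7) = 36.

36


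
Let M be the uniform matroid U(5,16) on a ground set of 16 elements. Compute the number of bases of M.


Bases of U(5,16) are all 5-element subsets of the 16-element ground set.
Number of bases = C(16,5).
C(16,5) = 4368.

4368


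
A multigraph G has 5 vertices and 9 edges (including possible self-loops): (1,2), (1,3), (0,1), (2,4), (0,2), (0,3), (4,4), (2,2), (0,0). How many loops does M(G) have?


In a graphic matroid, a loop is a self-loop edge (u,u) with rank 0.
Examining all 9 edges for self-loops...
Self-loops found: (4,4), (2,2), (0,0)
Number of loops = 3.

3


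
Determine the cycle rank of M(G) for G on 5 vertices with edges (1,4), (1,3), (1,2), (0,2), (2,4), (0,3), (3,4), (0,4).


Cycle rank (nullity) = |E| - r(M) = |E| - (|V| - c).
|E| = 8, |V| = 5, c = 1.
Nullity = 8 - (5 - 1) = 8 - 4 = 4.

4


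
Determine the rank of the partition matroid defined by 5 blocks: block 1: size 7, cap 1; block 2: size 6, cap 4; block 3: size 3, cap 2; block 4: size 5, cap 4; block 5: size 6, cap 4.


Rank of a partition matroid = sum of min(|Si|, ci) for each block.
= min(7,1) + min(6,4) + min(3,2) + min(5,4) + min(6,4)
= 1 + 4 + 2 + 4 + 4
= 15.

15


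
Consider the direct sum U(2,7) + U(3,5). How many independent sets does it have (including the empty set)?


For a direct sum, |I(M1+M2)| = |I(M1)| * |I(M2)|.
|I(U(2,7))| = sum C(7,k) for k=0..2 = 29.
|I(U(3,5))| = sum C(5,k) for k=0..3 = 26.
Total = 29 * 26 = 754.

754


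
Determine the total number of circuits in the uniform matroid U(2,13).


In U(2,13), circuits are the (3)-element subsets.
Any set of 3 elements is dependent, and removing any one element gives
an independent set of size 2, so it is a minimal dependent set.
Number of circuits = C(13,3) = (13 * 12 * 11) / (1 * 2 * 3) = 286.

286


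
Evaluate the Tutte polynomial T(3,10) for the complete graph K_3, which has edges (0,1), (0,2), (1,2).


T(K_3; x,y) = x^2 + x + y.
T(3,10) = 9 + 3 + 10 = 22.

22


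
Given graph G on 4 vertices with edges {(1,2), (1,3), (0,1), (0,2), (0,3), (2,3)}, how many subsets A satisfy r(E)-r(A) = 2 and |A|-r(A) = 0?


R(x,y) = sum over A in 2^E of x^(r(E)-r(A)) * y^(|A|-r(A)).
G has 4 vertices, 6 edges. r(E) = 3.
Enumerate all 2^6 = 64 subsets.
Count subsets with r(E)-r(A)=2 and |A|-r(A)=0: 6.

6


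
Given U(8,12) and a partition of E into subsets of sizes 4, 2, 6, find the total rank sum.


r(Ai) = min(|Ai|, 8) for each part.
Sum = min(4,8) + min(2,8) + min(6,8)
    = 4 + 2 + 6
    = 12.

12


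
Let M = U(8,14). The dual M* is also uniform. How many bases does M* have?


The dual of U(r,n) is U(n-r, n) = U(6,14).
Bases of U(6,14) are all (6)-element subsets.
|B(M*)| = C(14,6) = 3003.

3003


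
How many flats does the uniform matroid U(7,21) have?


Flats of U(7,21): every subset of size < 7 is a flat, plus E itself.
Count = C(21,0) + C(21,1) + C(21,2) + C(21,3) + C(21,4) + C(21,5) + C(21,6) + 1
     = 1 + 21 + 210 + 1330 + 5985 + 20349 + 54264 + 1
     = 82161.

82161


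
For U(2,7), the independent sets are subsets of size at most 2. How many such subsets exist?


Independent sets of U(2,7) are all subsets of size <= 2.
Count = C(7,0) + C(7,1) + C(7,2)
     = 1 + 7 + 21
     = 29.

29


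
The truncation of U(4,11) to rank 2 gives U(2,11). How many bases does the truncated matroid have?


Truncating U(4,11) to rank 2 gives U(2,11).
Bases of U(2,11) are all 2-element subsets of 11 elements.
Number of bases = (11 choose 2) = 55.

55


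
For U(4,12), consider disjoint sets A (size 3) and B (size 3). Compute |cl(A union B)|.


|A union B| = 3 + 3 = 6 (disjoint).
In U(4,12), cl(S) = S if |S| < 4, else cl(S) = E.
Since 6 >= 4, cl(A union B) = E.
|cl(A union B)| = 12.

12


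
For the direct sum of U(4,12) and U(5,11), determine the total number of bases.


Bases of a direct sum M1 + M2: |B| = |B(M1)| * |B(M2)|.
|B(U(4,12))| = C(12,4) = 495.
|B(U(5,11))| = C(11,5) = 462.
Total bases = 495 * 462 = 228690.

228690


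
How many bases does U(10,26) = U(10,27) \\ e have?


Deleting e from U(10,27) gives U(10,26) since n > r.
Bases of U(10,26) = C(26,10) = 5311735.

5311735


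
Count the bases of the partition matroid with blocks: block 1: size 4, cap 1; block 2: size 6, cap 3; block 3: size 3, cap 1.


A basis picks exactly ci elements from block i.
Number of bases = product of C(|Si|, ci).
= C(4,1) * C(6,3) * C(3,1)
= 4 * 20 * 3
= 240.

240


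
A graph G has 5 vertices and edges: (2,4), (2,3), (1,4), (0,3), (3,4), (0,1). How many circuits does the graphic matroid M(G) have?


A circuit in a graphic matroid = edge set of a simple cycle.
G has 5 vertices and 6 edges.
Enumerating all minimal edge subsets forming cycles...
Total circuits found: 3.

3


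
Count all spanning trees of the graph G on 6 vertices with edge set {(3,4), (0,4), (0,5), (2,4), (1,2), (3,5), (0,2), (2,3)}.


By Kirchhoff's matrix tree theorem, the number of spanning trees equals
the determinant of any cofactor of the Laplacian matrix L.
G has 6 vertices and 8 edges.
Computing the (5 x 5) cofactor determinant gives 24.

24


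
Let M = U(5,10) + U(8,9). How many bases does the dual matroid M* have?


(M1+M2)* = M1* + M2*.
M1* = U(5,10), bases: C(10,5) = 252.
M2* = U(1,9), bases: C(9,1) = 9.
|B(M*)| = 252 * 9 = 2268.

2268


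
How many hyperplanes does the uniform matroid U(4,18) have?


Hyperplanes of U(4,18) are flats of rank 3.
In a uniform matroid, these are exactly the (3)-element subsets.
Count = C(18,3) = (18 * 17 * 16) / (1 * 2 * 3) = 816.

816


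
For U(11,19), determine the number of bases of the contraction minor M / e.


Contracting e from U(11,19) gives U(10,18).
Bases of U(10,18) = C(18,10) = 43758.

43758


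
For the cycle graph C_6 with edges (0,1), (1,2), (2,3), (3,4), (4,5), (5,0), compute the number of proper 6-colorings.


P(C_6, k) = (k-1)^6 + (-1)^6*(k-1).
P(6) = (5)^6 + 5
= 15625 + 5 = 15630.

15630


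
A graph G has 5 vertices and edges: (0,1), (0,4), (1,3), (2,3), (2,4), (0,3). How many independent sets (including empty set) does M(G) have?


An independent set in a graphic matroid is an acyclic edge subset.
G has 5 vertices and 6 edges.
Enumerate all 2^6 = 64 subsets, checking for acyclicity.
Total independent sets = 52.

52


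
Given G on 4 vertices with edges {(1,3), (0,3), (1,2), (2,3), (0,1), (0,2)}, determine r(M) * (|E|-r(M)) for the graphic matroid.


r(M) = |V| - c = 4 - 1 = 3.
nullity = |E| - r(M) = 6 - 3 = 3.
Product = 3 * 3 = 9.

9


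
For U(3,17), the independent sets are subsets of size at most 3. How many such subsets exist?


Independent sets of U(3,17) are all subsets of size <= 3.
Count = C(17,0) + C(17,1) + C(17,2) + C(17,3)
     = 1 + 17 + 136 + 680
     = 834.

834


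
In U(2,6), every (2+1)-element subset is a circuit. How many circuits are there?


In U(2,6), circuits are the (3)-element subsets.
Any set of 3 elements is dependent, and removing any one element gives
an independent set of size 2, so it is a minimal dependent set.
Number of circuits = C(6,3) = 6! / (3! * 3!) = 20.

20


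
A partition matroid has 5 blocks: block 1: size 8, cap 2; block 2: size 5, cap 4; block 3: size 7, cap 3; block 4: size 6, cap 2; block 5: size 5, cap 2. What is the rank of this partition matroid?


Rank of a partition matroid = sum of min(|Si|, ci) for each block.
= min(8,2) + min(5,4) + min(7,3) + min(6,2) + min(5,2)
= 2 + 4 + 3 + 2 + 2
= 13.

13


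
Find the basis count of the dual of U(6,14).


The dual of U(r,n) is U(n-r, n) = U(8,14).
Bases of U(8,14) are all (8)-element subsets.
|B(M*)| = C(14,8) = 14! / (8! * 6!) = 3003.

3003


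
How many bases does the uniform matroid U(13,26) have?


Bases of U(13,26) are all 13-element subsets of the 26-element ground set.
Number of bases = C(26,13).
C(26,13) = 10400600.

10400600


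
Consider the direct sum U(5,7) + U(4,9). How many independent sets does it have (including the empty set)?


For a direct sum, |I(M1+M2)| = |I(M1)| * |I(M2)|.
|I(U(5,7))| = sum C(7,k) for k=0..5 = 120.
|I(U(4,9))| = sum C(9,k) for k=0..4 = 256.
Total = 120 * 256 = 30720.

30720


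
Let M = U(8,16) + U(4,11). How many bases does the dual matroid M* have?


(M1+M2)* = M1* + M2*.
M1* = U(8,16), bases: C(16,8) = 12870.
M2* = U(7,11), bases: C(11,7) = 330.
|B(M*)| = 12870 * 330 = 4247100.

4247100


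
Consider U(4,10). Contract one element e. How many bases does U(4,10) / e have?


Contracting e from U(4,10) gives U(3,9).
Bases of U(3,9) = C(9,3) = 9! / (3! * 6!) = 84.

84


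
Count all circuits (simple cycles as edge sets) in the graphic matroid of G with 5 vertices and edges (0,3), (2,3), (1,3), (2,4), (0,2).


A circuit in a graphic matroid = edge set of a simple cycle.
G has 5 vertices and 5 edges.
Enumerating all minimal edge subsets forming cycles...
Total circuits found: 1.

1


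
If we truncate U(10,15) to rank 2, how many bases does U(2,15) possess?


Truncating U(10,15) to rank 2 gives U(2,15).
Bases of U(2,15) are all 2-element subsets of 15 elements.
Number of bases = C(15,2) = 15! / (2! * 13!) = 105.

105


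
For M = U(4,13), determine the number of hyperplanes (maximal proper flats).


Hyperplanes of U(4,13) are flats of rank 3.
In a uniform matroid, these are exactly the (3)-element subsets.
Count = C(13,3) = (13 * 12 * 11) / (1 * 2 * 3) = 286.

286


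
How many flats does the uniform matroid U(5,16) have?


Flats of U(5,16): every subset of size < 5 is a flat, plus E itself.
Count = (16 choose 0) + (16 choose 1) + (16 choose 2) + (16 choose 3) + (16 choose 4) + 1
     = 1 + 16 + 120 + 560 + 1820 + 1
     = 2518.

2518


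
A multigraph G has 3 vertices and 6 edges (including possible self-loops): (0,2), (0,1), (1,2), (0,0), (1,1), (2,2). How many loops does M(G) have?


In a graphic matroid, a loop is a self-loop edge (u,u) with rank 0.
Examining all 6 edges for self-loops...
Self-loops found: (0,0), (1,1), (2,2)
Number of loops = 3.

3


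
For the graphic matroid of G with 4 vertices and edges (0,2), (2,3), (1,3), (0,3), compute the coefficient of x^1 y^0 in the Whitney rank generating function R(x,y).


R(x,y) = sum over A in 2^E of x^(r(E)-r(A)) * y^(|A|-r(A)).
G has 4 vertices, 4 edges. r(E) = 3.
Enumerate all 2^4 = 16 subsets.
Count subsets with r(E)-r(A)=1 and |A|-r(A)=0: 6.

6


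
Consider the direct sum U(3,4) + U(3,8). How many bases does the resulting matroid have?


Bases of a direct sum M1 + M2: |B| = |B(M1)| * |B(M2)|.
|B(U(3,4))| = C(4,3) = 4.
|B(U(3,8))| = C(8,3) = 56.
Total bases = 4 * 56 = 224.

224


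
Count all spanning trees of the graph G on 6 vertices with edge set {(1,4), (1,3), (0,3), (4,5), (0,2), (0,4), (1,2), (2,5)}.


By Kirchhoff's matrix tree theorem, the number of spanning trees equals
the determinant of any cofactor of the Laplacian matrix L.
G has 6 vertices and 8 edges.
Computing the (5 x 5) cofactor determinant gives 36.

36


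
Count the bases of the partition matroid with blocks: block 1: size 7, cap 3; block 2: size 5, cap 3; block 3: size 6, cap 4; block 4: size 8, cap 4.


A basis picks exactly ci elements from block i.
Number of bases = product of C(|Si|, ci).
= C(7,3) * C(5,3) * C(6,4) * C(8,4)
= 35 * 10 * 15 * 70
= 367500.

367500


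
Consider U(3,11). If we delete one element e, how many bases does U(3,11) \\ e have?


Deleting e from U(3,11) gives U(3,10) since n > r.
Bases of U(3,10) = C(10,3) = (10 * 9 * 8) / (1 * 2 * 3) = 120.

120


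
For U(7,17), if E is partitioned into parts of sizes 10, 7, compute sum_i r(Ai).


r(Ai) = min(|Ai|, 7) for each part.
Sum = min(10,7) + min(7,7)
    = 7 + 7
    = 14.

14


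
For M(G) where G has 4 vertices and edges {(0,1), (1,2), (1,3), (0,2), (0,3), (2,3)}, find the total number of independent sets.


An independent set in a graphic matroid is an acyclic edge subset.
G has 4 vertices and 6 edges.
Enumerate all 2^6 = 64 subsets, checking for acyclicity.
Total independent sets = 38.

38


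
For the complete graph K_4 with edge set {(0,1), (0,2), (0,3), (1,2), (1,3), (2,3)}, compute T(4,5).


T(K_4; x,y) = x^3 + 3x^2 + 4xy + 2x + y^3 + 3y^2 + 2y.
Substituting x=4, y=5:
= 64 + 48 + 80 + 8 + 125 + 75 + 10
= 410.

410


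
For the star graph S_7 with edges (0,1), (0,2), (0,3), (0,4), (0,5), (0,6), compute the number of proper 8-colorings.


P(tree, k) = k * (k-1)^(6) for any tree on 7 vertices.
P(8) = 8 * 7^6 = 8 * 117649 = 941192.

941192


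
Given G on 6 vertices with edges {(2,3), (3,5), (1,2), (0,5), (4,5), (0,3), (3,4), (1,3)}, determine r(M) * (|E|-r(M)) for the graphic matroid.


r(M) = |V| - c = 6 - 1 = 5.
nullity = |E| - r(M) = 8 - 5 = 3.
Product = 5 * 3 = 15.

15


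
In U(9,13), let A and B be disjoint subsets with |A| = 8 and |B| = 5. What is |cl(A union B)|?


|A union B| = 8 + 5 = 13 (disjoint).
In U(9,13), cl(S) = S if |S| < 9, else cl(S) = E.
Since 13 >= 9, cl(A union B) = E.
|cl(A union B)| = 13.

13


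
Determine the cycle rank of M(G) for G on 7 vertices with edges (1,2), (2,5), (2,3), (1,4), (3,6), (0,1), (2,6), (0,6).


Cycle rank (nullity) = |E| - r(M) = |E| - (|V| - c).
|E| = 8, |V| = 7, c = 1.
Nullity = 8 - (7 - 1) = 8 - 6 = 2.

2


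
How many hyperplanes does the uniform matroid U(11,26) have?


Hyperplanes of U(11,26) are flats of rank 10.
In a uniform matroid, these are exactly the (10)-element subsets.
Count = C(26,10) = 5311735.

5311735


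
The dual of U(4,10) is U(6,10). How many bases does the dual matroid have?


The dual of U(r,n) is U(n-r, n) = U(6,10).
Bases of U(6,10) are all (6)-element subsets.
|B(M*)| = C(10,6) = 210.

210


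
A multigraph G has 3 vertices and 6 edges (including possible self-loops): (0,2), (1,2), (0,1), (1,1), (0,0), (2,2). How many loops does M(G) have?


In a graphic matroid, a loop is a self-loop edge (u,u) with rank 0.
Examining all 6 edges for self-loops...
Self-loops found: (1,1), (0,0), (2,2)
Number of loops = 3.

3


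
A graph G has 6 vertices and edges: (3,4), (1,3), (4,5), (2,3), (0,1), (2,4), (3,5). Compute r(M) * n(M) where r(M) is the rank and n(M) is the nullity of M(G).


r(M) = |V| - c = 6 - 1 = 5.
nullity = |E| - r(M) = 7 - 5 = 2.
Product = 5 * 2 = 10.

10


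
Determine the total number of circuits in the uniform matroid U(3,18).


In U(3,18), circuits are the (4)-element subsets.
Any set of 4 elements is dependent, and removing any one element gives
an independent set of size 3, so it is a minimal dependent set.
Number of circuits = (18 choose 4) = 3060.

3060


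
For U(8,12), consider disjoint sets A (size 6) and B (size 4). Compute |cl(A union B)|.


|A union B| = 6 + 4 = 10 (disjoint).
In U(8,12), cl(S) = S if |S| < 8, else cl(S) = E.
Since 10 >= 8, cl(A union B) = E.
|cl(A union B)| = 12.

12


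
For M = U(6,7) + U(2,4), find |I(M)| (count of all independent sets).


For a direct sum, |I(M1+M2)| = |I(M1)| * |I(M2)|.
|I(U(6,7))| = sum C(7,k) for k=0..6 = 127.
|I(U(2,4))| = sum C(4,k) for k=0..2 = 11.
Total = 127 * 11 = 1397.

1397


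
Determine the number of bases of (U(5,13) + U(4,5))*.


(M1+M2)* = M1* + M2*.
M1* = U(8,13), bases: C(13,8) = 1287.
M2* = U(1,5), bases: C(5,1) = 5.
|B(M*)| = 1287 * 5 = 6435.

6435


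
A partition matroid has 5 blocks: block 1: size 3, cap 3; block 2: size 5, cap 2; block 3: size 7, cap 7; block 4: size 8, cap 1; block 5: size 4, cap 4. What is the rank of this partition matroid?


Rank of a partition matroid = sum of min(|Si|, ci) for each block.
= min(3,3) + min(5,2) + min(7,7) + min(8,1) + min(4,4)
= 3 + 2 + 7 + 1 + 4
= 17.

17


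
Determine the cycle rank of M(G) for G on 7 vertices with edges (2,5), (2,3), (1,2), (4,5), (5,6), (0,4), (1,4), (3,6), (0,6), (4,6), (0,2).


Cycle rank (nullity) = |E| - r(M) = |E| - (|V| - c).
|E| = 11, |V| = 7, c = 1.
Nullity = 11 - (7 - 1) = 11 - 6 = 5.

5


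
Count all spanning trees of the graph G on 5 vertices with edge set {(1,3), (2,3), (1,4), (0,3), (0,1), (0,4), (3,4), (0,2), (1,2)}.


By Kirchhoff's matrix tree theorem, the number of spanning trees equals
the determinant of any cofactor of the Laplacian matrix L.
G has 5 vertices and 9 edges.
Computing the (4 x 4) cofactor determinant gives 75.

75


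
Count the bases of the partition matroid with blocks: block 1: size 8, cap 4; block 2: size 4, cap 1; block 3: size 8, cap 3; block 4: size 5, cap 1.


A basis picks exactly ci elements from block i.
Number of bases = product of C(|Si|, ci).
= C(8,4) * C(4,1) * C(8,3) * C(5,1)
= 70 * 4 * 56 * 5
= 78400.

78400


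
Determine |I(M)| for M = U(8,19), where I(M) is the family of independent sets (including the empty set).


Independent sets of U(8,19) are all subsets of size <= 8.
Count = C(19,0) + C(19,1) + C(19,2) + C(19,3) + C(19,4) + C(19,5) + C(19,6) + C(19,7) + C(19,8)
     = 1 + 19 + 171 + 969 + 3876 + 11628 + 27132 + 50388 + 75582
     = 169766.

169766


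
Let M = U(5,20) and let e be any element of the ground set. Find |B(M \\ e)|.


Deleting e from U(5,20) gives U(5,19) since n > r.
Bases of U(5,19) = (19 choose 5) = 11628.

11628


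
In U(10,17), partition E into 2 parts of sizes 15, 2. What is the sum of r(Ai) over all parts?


r(Ai) = min(|Ai|, 10) for each part.
Sum = min(15,10) + min(2,10)
    = 10 + 2
    = 12.

12


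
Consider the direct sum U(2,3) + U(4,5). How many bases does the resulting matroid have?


Bases of a direct sum M1 + M2: |B| = |B(M1)| * |B(M2)|.
|B(U(2,3))| = C(3,2) = 3.
|B(U(4,5))| = C(5,4) = 5.
Total bases = 3 * 5 = 15.

15


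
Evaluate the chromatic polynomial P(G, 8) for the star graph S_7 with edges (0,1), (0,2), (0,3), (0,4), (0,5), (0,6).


P(tree, k) = k * (k-1)^(6) for any tree on 7 vertices.
P(8) = 8 * 7^6 = 8 * 117649 = 941192.

941192


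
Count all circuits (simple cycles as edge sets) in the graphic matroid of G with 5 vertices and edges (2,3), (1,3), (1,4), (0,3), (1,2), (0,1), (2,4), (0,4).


A circuit in a graphic matroid = edge set of a simple cycle.
G has 5 vertices and 8 edges.
Enumerating all minimal edge subsets forming cycles...
Total circuits found: 13.

13


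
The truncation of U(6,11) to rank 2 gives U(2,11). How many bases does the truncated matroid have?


Truncating U(6,11) to rank 2 gives U(2,11).
Bases of U(2,11) are all 2-element subsets of 11 elements.
Number of bases = C(11,2) = 11! / (2! * 9!) = 55.

55


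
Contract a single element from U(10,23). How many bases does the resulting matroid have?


Contracting e from U(10,23) gives U(9,22).
Bases of U(9,22) = C(22,9) = 497420.

497420


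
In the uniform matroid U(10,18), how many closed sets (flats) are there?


Flats of U(10,18): every subset of size < 10 is a flat, plus E itself.
Count = C(18,0) + C(18,1) + C(18,2) + C(18,3) + C(18,4) + C(18,5) + C(18,6) + C(18,7) + C(18,8) + C(18,9) + 1
     = 1 + 18 + 153 + 816 + 3060 + 8568 + 18564 + 31824 + 43758 + 48620 + 1
     = 155383.

155383


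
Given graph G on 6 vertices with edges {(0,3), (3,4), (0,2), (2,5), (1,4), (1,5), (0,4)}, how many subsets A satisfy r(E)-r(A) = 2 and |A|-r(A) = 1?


R(x,y) = sum over A in 2^E of x^(r(E)-r(A)) * y^(|A|-r(A)).
G has 6 vertices, 7 edges. r(E) = 5.
Enumerate all 2^7 = 128 subsets.
Count subsets with r(E)-r(A)=2 and |A|-r(A)=1: 4.

4


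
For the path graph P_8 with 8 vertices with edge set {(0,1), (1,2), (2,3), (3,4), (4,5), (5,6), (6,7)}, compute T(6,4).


A path on 8 vertices is a tree with 7 edges.
T(x,y) = x^(7) for any tree.
T(6,4) = 6^7 = 279936.

279936


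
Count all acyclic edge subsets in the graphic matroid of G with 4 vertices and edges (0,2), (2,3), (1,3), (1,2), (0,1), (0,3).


An independent set in a graphic matroid is an acyclic edge subset.
G has 4 vertices and 6 edges.
Enumerate all 2^6 = 64 subsets, checking for acyclicity.
Total independent sets = 38.

38


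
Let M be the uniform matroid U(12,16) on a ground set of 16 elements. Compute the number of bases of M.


Bases of U(12,16) are all 12-element subsets of the 16-element ground set.
Number of bases = C(16,12).
C(16,12) = 1820.

1820


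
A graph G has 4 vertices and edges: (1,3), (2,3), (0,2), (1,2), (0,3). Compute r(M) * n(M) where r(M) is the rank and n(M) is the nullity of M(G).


r(M) = |V| - c = 4 - 1 = 3.
nullity = |E| - r(M) = 5 - 3 = 2.
Product = 3 * 2 = 6.

6


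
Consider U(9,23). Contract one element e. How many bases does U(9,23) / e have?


Contracting e from U(9,23) gives U(8,22).
Bases of U(8,22) = (22 choose 8) = 319770.

319770


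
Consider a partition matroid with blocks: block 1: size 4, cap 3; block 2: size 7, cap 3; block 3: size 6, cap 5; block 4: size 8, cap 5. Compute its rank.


Rank of a partition matroid = sum of min(|Si|, ci) for each block.
= min(4,3) + min(7,3) + min(6,5) + min(8,5)
= 3 + 3 + 5 + 5
= 16.

16


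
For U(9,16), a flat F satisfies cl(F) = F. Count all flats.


Flats of U(9,16): every subset of size < 9 is a flat, plus E itself.
Count = (16 choose 0) + (16 choose 1) + (16 choose 2) + (16 choose 3) + (16 choose 4) + (16 choose 5) + (16 choose 6) + (16 choose 7) + (16 choose 8) + 1
     = 1 + 16 + 120 + 560 + 1820 + 4368 + 8008 + 11440 + 12870 + 1
     = 39204.

39204


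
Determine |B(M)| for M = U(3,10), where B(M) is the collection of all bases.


Bases of U(3,10) are all 3-element subsets of the 10-element ground set.
Number of bases = C(10,3).
(10 choose 3) = 120.

120


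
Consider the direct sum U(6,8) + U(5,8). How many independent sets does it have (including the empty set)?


For a direct sum, |I(M1+M2)| = |I(M1)| * |I(M2)|.
|I(U(6,8))| = sum C(8,k) for k=0..6 = 247.
|I(U(5,8))| = sum C(8,k) for k=0..5 = 219.
Total = 247 * 219 = 54093.

54093


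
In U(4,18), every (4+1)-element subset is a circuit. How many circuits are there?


In U(4,18), circuits are the (5)-element subsets.
Any set of 5 elements is dependent, and removing any one element gives
an independent set of size 4, so it is a minimal dependent set.
Number of circuits = C(18,5) = 18! / (5! * 13!) = 8568.

8568


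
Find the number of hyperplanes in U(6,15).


Hyperplanes of U(6,15) are flats of rank 5.
In a uniform matroid, these are exactly the (5)-element subsets.
Count = (15 choose 5) = 3003.

3003


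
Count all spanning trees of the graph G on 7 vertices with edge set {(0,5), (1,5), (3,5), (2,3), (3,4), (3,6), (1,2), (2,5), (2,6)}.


By Kirchhoff's matrix tree theorem, the number of spanning trees equals
the determinant of any cofactor of the Laplacian matrix L.
G has 7 vertices and 9 edges.
Computing the (6 x 6) cofactor determinant gives 21.

21


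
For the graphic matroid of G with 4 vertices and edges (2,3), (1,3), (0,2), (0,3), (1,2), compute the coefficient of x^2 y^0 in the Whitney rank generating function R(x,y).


R(x,y) = sum over A in 2^E of x^(r(E)-r(A)) * y^(|A|-r(A)).
G has 4 vertices, 5 edges. r(E) = 3.
Enumerate all 2^5 = 32 subsets.
Count subsets with r(E)-r(A)=2 and |A|-r(A)=0: 5.

5


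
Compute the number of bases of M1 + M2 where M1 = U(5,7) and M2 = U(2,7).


Bases of a direct sum M1 + M2: |B| = |B(M1)| * |B(M2)|.
|B(U(5,7))| = C(7,5) = 21.
|B(U(2,7))| = C(7,2) = 21.
Total bases = 21 * 21 = 441.

441


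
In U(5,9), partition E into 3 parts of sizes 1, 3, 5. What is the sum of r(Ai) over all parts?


r(Ai) = min(|Ai|, 5) for each part.
Sum = min(1,5) + min(3,5) + min(5,5)
    = 1 + 3 + 5
    = 9.

9


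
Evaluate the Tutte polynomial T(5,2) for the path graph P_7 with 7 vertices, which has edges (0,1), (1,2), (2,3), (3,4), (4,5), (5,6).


A path on 7 vertices is a tree with 6 edges.
T(x,y) = x^(6) for any tree.
T(5,2) = 5^6 = 15625.

15625


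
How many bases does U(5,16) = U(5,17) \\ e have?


Deleting e from U(5,17) gives U(5,16) since n > r.
Bases of U(5,16) = C(16,5) = 4368.

4368


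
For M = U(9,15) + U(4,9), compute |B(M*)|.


(M1+M2)* = M1* + M2*.
M1* = U(6,15), bases: C(15,6) = 5005.
M2* = U(5,9), bases: C(9,5) = 126.
|B(M*)| = 5005 * 126 = 630630.

630630


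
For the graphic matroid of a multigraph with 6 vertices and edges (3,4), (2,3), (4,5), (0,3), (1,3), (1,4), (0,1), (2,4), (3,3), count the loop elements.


In a graphic matroid, a loop is a self-loop edge (u,u) with rank 0.
Examining all 9 edges for self-loops...
Self-loops found: (3,3)
Number of loops = 1.

1


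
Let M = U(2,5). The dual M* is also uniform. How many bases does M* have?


The dual of U(r,n) is U(n-r, n) = U(3,5).
Bases of U(3,5) are all (3)-element subsets.
|B(M*)| = (5 choose 3) = 10.

10


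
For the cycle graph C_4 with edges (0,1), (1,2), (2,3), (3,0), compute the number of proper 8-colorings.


P(C_4, k) = (k-1)^4 + (-1)^4*(k-1).
P(8) = (7)^4 + 7
= 2401 + 7 = 2408.

2408


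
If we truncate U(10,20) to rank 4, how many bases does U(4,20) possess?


Truncating U(10,20) to rank 4 gives U(4,20).
Bases of U(4,20) are all 4-element subsets of 20 elements.
Number of bases = C(20,4) = (20 * 19 * 18 * 17) / (1 * 2 * 3 * 4) = 4845.

4845
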